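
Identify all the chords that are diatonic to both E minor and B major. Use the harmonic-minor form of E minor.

Triads in E minor (harmonic minor): E minor (i), F♯ diminished (ii°), G augmented (III+), A minor (iv), B major (V), C major (VI), D♯ diminished (vii°).
Triads in B major: B major (I), C♯ minor (ii), D♯ minor (iii), E major (IV), F♯ major (V), G♯ minor (vi), A♯ diminished (vii°).
Shared triads with their functions: B major (V in E minor, I in B major).

B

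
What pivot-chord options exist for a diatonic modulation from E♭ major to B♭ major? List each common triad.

Triads in E♭ major: E♭ major (I), F minor (ii), G minor (iii), A♭ major (IV), B♭ major (V), C minor (vi), D diminished (vii°).
Triads in B♭ major: B♭ major (I), C minor (ii), D minor (iii), E♭ major (IV), F major (V), G minor (vi), A diminished (vii°).
Shared triads with their functions: E♭ major (I in E♭ major, IV in B♭ major); G minor (iii in E♭ major, vi in B♭ major); B♭ major (V in E♭ major, I in B♭ major); C minor (vi in E♭ major, ii in B♭ major).

E♭, Gm, B♭, Cm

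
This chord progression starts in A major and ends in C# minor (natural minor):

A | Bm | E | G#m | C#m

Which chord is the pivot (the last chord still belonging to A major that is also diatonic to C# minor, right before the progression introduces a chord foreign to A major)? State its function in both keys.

Chords diatonic to A major: A, Bm, C#m, D, E, F#m, G#dim.
Reading the progression, the first chord not in that set is G#m, so the modulation leaves A major there.
The chord immediately before G#m is E, which is diatonic to both keys: V in A major and III in C# minor.

E — V in A major, III in C# minor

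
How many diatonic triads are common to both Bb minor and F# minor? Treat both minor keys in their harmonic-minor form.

Diatonic triads of Bb minor (harmonic minor): Bbm (i), Cdim (ii°), Dbaug (III+), Ebm (iv), F (V), Gb (VI), Adim (vii°).
Diatonic triads of F# minor (harmonic minor): F#m (i), G#dim (ii°), Aaug (III+), Bm (iv), C# (V), D (VI), E#dim (vii°).
No triad has the same root and quality in both keys.

0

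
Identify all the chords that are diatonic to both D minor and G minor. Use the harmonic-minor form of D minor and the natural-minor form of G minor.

Dm, Gm, Bb

Triads in D minor (harmonic minor): D minor (i), E diminished (ii°), F augmented (III+), G minor (iv), A major (V), Bb major (VI), C# diminished (vii°).
Triads in G minor (natural minor): G minor (i), A diminished (ii°), Bb major (III), C minor (iv), D minor (v), Eb major (VI), F major (VII).
Shared triads with their functions: D minor (i in D minor, v in G minor); G minor (iv in D minor, i in G minor); Bb major (VI in D minor, III in G minor).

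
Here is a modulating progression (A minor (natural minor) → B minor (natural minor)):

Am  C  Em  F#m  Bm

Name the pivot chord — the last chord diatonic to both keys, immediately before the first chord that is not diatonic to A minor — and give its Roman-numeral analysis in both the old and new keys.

Chords diatonic to A minor: Am, Bdim, C, Dm, Em, F, G.
Reading the progression, the first chord not in that set is F#m, so the modulation leaves A minor there.
The chord immediately before F#m is Em, which is diatonic to both keys: v in A minor and iv in B minor.

Em — v in A minor, iv in B minor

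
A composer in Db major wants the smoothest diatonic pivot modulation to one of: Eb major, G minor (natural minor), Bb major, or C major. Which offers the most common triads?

Triads of Db major: Db (I), Ebm (ii), Fm (iii), Gb (IV), Ab (V), Bbm (vi), Cdim (vii°).
Eb major shares 2: Fm, Ab.
G minor (natural minor) shares 0: none.
Bb major shares 0: none.
C major shares 0: none.
The most common triads (2) are shared with Eb major.

Eb major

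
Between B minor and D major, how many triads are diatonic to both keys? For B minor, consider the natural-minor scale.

Diatonic triads of B minor (natural minor): B minor (i), C# diminished (ii°), D major (III), E minor (iv), F# minor (v), G major (VI), A major (VII).
Diatonic triads of D major: D major (I), E minor (ii), F# minor (iii), G major (IV), A major (V), B minor (vi), C# diminished (vii°).
Matching root and quality in both lists: B minor, C# diminished, D major, E minor, F# minor, G major, A major.
That gives 7 common triads.

7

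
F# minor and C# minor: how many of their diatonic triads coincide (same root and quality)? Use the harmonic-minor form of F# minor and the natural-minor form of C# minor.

1

Diatonic triads of F# minor (harmonic minor): F#m (i), G#dim (ii°), Aaug (III+), Bm (iv), C# (V), D (VI), E#dim (vii°).
Diatonic triads of C# minor (natural minor): C#m (i), D#dim (ii°), E (III), F#m (iv), G#m (v), A (VI), B (VII).
Matching root and quality in both lists: F#m.
That gives 1 common triad.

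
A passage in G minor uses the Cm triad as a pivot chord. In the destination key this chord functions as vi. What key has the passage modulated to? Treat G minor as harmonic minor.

The numeral vi denotes a minor triad on scale degree 6. With C on degree 6, the tonic of the new key is E♭.
Degree 6 carries a minor triad in major keys, so the destination is E♭ major.
Check: the diatonic triads of E♭ major are E♭ (I), Fm (ii), Gm (iii), A♭ (IV), B♭ (V), Cm (vi), Ddim (vii°) — Cm is indeed vi.

E♭ major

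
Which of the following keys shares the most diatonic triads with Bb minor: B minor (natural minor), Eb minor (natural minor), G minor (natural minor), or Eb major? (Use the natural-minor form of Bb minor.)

Triads of Bb minor (natural minor): Bb minor (i), C diminished (ii°), Db major (III), Eb minor (iv), F minor (v), Gb major (VI), Ab major (VII).
B minor (natural minor) shares 0: none.
Eb minor (natural minor) shares 4: Bbm, Db, Ebm, Gb.
G minor (natural minor) shares 0: none.
Eb major shares 2: Fm, Ab.
The most common triads (4) are shared with Eb minor.

Eb minor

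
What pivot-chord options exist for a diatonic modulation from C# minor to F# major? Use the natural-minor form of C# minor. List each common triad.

G#m, B

Triads in C# minor (natural minor): C#m (i), D#dim (ii°), E (III), F#m (iv), G#m (v), A (VI), B (VII).
Triads in F# major: F# (I), G#m (ii), A#m (iii), B (IV), C# (V), D#m (vi), E#dim (vii°).
Shared triads with their functions: G#m (v in C# minor, ii in F# major); B (VII in C# minor, IV in F# major).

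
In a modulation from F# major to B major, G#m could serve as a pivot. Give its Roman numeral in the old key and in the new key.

ii in F# major; vi in B major

The scale of F# major is F# G# A# B C# D# E#; G# is degree 2, and the triad built there (G#-B-D#) is minor, so it is ii.
The scale of B major is B C# D# E F# G# A#; G# is degree 6, and the triad built there (G#-B-D#) is minor, so it is vi.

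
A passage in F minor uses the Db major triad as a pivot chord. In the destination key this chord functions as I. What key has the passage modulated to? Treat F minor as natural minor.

The numeral I denotes a major triad on scale degree 1. With Db on degree 1, the tonic of the new key is Db.
Degree 1 carries a major triad in major keys, so the destination is Db major.
Check: the diatonic triads of Db major are Db (I), Ebm (ii), Fm (iii), Gb (IV), Ab (V), Bbm (vi), Cdim (vii°) — Db major is indeed I.

Db major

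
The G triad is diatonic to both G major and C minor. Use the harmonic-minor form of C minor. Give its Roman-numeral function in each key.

I in G major; V in C minor

The scale of G major is G A B C D E F♯; G is degree 1, and the triad built there (G-B-D) is major, so it is I.
The scale of C minor (harmonic minor) is C D E♭ F G A♭ B; G is degree 5, and the triad built there (G-B-D) is major, so it is V.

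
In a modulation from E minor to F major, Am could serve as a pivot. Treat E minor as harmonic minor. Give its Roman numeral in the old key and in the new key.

iv in E minor; iii in F major

The scale of E minor (harmonic minor) is E F# G A B C D#; A is degree 4, and the triad built there (A-C-E) is minor, so it is iv.
The scale of F major is F G A Bb C D E; A is degree 3, and the triad built there (A-C-E) is minor, so it is iii.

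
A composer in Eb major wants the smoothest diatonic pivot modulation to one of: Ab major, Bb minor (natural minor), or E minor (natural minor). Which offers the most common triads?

Ab major

Triads of Eb major: Eb major (I), F minor (ii), G minor (iii), Ab major (IV), Bb major (V), C minor (vi), D diminished (vii°).
Ab major shares 4: Eb, Fm, Ab, Cm.
Bb minor (natural minor) shares 2: Fm, Ab.
E minor (natural minor) shares 0: none.
The most common triads (4) are shared with Ab major.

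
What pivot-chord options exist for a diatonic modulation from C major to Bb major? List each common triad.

Dm, F

Triads in C major: C (I), Dm (ii), Em (iii), F (IV), G (V), Am (vi), Bdim (vii°).
Triads in Bb major: Bb (I), Cm (ii), Dm (iii), Eb (IV), F (V), Gm (vi), Adim (vii°).
Shared triads with their functions: Dm (ii in C major, iii in Bb major); F (IV in C major, V in Bb major).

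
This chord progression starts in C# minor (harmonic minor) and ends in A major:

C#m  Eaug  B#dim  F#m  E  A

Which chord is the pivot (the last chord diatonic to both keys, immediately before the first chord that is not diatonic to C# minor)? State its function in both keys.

Chords diatonic to C# minor: C#m, D#dim, Eaug, F#m, G#, A, B#dim.
Reading the progression, the first chord not in that set is E, so the modulation leaves C# minor there.
The chord immediately before E is F#m, which is diatonic to both keys: iv in C# minor and vi in A major.

F#m — iv in C# minor, vi in A major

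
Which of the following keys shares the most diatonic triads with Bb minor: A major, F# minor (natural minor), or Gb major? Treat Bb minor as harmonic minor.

Gb major

Triads of Bb minor (harmonic minor): Bb minor (i), C diminished (ii°), Db augmented (III+), Eb minor (iv), F major (V), Gb major (VI), A diminished (vii°).
A major shares 0: none.
F# minor (natural minor) shares 0: none.
Gb major shares 3: Bbm, Ebm, Gb.
The most common triads (3) are shared with Gb major.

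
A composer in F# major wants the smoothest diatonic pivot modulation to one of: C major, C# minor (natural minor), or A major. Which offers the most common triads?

C# minor

Triads of F# major: F# (I), G#m (ii), A#m (iii), B (IV), C# (V), D#m (vi), E#dim (vii°).
C major shares 0: none.
C# minor (natural minor) shares 2: G#m, B.
A major shares 0: none.
The most common triads (2) are shared with C# minor.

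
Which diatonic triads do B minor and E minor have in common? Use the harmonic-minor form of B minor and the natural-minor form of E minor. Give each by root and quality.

Bm, Em, G

Triads in B minor (harmonic minor): Bm (i), C♯dim (ii°), Daug (III+), Em (iv), F♯ (V), G (VI), A♯dim (vii°).
Triads in E minor (natural minor): Em (i), F♯dim (ii°), G (III), Am (iv), Bm (v), C (VI), D (VII).
Shared triads with their functions: Bm (i in B minor, v in E minor); Em (iv in B minor, i in E minor); G (VI in B minor, III in E minor).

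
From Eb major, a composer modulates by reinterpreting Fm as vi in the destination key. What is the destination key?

Ab major

The numeral vi denotes a minor triad on scale degree 6. With F on degree 6, the tonic of the new key is Ab.
Degree 6 carries a minor triad in major keys, so the destination is Ab major.
Check: the diatonic triads of Ab major are Ab (I), Bbm (ii), Cm (iii), Db (IV), Eb (V), Fm (vi), Gdim (vii°) — Fm is indeed vi.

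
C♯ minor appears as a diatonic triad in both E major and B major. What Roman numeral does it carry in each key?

The scale of E major is E F♯ G♯ A B C♯ D♯; C♯ is degree 6, and the triad built there (C♯-E-G♯) is minor, so it is vi.
The scale of B major is B C♯ D♯ E F♯ G♯ A♯; C♯ is degree 2, and the triad built there (C♯-E-G♯) is minor, so it is ii.

vi in E major; ii in B major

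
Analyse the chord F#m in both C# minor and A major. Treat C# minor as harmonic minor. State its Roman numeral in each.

The scale of C# minor (harmonic minor) is C# D# E F# G# A B#; F# is degree 4, and the triad built there (F#-A-C#) is minor, so it is iv.
The scale of A major is A B C# D E F# G#; F# is degree 6, and the triad built there (F#-A-C#) is minor, so it is vi.

iv in C# minor; vi in A major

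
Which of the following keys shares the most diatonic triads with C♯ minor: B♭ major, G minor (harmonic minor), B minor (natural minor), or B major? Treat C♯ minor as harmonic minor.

Triads of C♯ minor (harmonic minor): C♯m (i), D♯dim (ii°), Eaug (III+), F♯m (iv), G♯ (V), A (VI), B♯dim (vii°).
B♭ major shares 0: none.
G minor (harmonic minor) shares 0: none.
B minor (natural minor) shares 2: F♯m, A.
B major shares 1: C♯m.
The most common triads (2) are shared with B minor.

B minor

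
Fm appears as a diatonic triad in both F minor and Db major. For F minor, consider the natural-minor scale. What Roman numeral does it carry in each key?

The scale of F minor (natural minor) is F G Ab Bb C Db Eb; F is degree 1, and the triad built there (F-Ab-C) is minor, so it is i.
The scale of Db major is Db Eb F Gb Ab Bb C; F is degree 3, and the triad built there (F-Ab-C) is minor, so it is iii.

i in F minor; iii in Db major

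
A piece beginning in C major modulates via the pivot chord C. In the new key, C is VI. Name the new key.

The numeral VI denotes a major triad on scale degree 6. With C on degree 6, the tonic of the new key is E.
Degree 6 carries a major triad in minor keys, so the destination is E minor.
Check: the diatonic triads of E minor (natural minor) are Em (i), F#dim (ii°), G (III), Am (iv), Bm (v), C (VI), D (VII) — C is indeed VI.

E minor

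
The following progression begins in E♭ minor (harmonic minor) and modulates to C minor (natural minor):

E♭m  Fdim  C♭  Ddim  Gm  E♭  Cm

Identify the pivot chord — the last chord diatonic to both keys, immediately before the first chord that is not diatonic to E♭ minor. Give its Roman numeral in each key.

Ddim — vii° in E♭ minor, ii° in C minor

Chords diatonic to E♭ minor: E♭m, Fdim, G♭aug, A♭m, B♭, C♭, Ddim.
Reading the progression, the first chord not in that set is Gm, so the modulation leaves E♭ minor there.
The chord immediately before Gm is Ddim, which is diatonic to both keys: vii° in E♭ minor and ii° in C minor.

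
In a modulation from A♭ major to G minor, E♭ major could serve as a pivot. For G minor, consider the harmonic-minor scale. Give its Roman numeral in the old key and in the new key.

V in A♭ major; VI in G minor

The scale of A♭ major is A♭ B♭ C D♭ E♭ F G; E♭ is degree 5, and the triad built there (E♭-G-B♭) is major, so it is V.
The scale of G minor (harmonic minor) is G A B♭ C D E♭ F♯; E♭ is degree 6, and the triad built there (E♭-G-B♭) is major, so it is VI.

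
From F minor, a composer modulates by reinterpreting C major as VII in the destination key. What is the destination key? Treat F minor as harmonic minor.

The numeral VII denotes a major triad on scale degree 7. With C on degree 7, the tonic of the new key is D.
Degree 7 carries a major triad in natural-minor keys, so the destination is D minor.
Check: the diatonic triads of D minor (natural minor) are Dm (i), Edim (ii°), F (III), Gm (iv), Am (v), Bb (VI), C (VII) — C major is indeed VII.

D minor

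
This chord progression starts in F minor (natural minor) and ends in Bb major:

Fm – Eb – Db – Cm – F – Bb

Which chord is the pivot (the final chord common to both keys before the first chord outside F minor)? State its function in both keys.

Cm — v in F minor, ii in Bb major

Chords diatonic to F minor: Fm, Gdim, Ab, Bbm, Cm, Db, Eb.
Reading the progression, the first chord not in that set is F, so the modulation leaves F minor there.
The chord immediately before F is Cm, which is diatonic to both keys: v in F minor and ii in Bb major.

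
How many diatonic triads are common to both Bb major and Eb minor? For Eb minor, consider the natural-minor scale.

Diatonic triads of Bb major: Bb (I), Cm (ii), Dm (iii), Eb (IV), F (V), Gm (vi), Adim (vii°).
Diatonic triads of Eb minor (natural minor): Ebm (i), Fdim (ii°), Gb (III), Abm (iv), Bbm (v), Cb (VI), Db (VII).
No triad has the same root and quality in both keys.

0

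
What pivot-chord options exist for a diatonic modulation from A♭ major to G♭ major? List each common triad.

Triads in A♭ major: A♭ major (I), B♭ minor (ii), C minor (iii), D♭ major (IV), E♭ major (V), F minor (vi), G diminished (vii°).
Triads in G♭ major: G♭ major (I), A♭ minor (ii), B♭ minor (iii), C♭ major (IV), D♭ major (V), E♭ minor (vi), F diminished (vii°).
Shared triads with their functions: B♭ minor (ii in A♭ major, iii in G♭ major); D♭ major (IV in A♭ major, V in G♭ major).

B♭m, D♭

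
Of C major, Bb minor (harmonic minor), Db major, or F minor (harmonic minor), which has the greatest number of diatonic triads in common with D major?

C major

Triads of D major: D major (I), E minor (ii), F# minor (iii), G major (IV), A major (V), B minor (vi), C# diminished (vii°).
C major shares 2: Em, G.
Bb minor (harmonic minor) shares 0: none.
Db major shares 0: none.
F minor (harmonic minor) shares 0: none.
The most common triads (2) are shared with C major.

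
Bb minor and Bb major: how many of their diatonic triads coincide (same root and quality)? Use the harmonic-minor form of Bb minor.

2

Diatonic triads of Bb minor (harmonic minor): Bbm (i), Cdim (ii°), Dbaug (III+), Ebm (iv), F (V), Gb (VI), Adim (vii°).
Diatonic triads of Bb major: Bb (I), Cm (ii), Dm (iii), Eb (IV), F (V), Gm (vi), Adim (vii°).
Matching root and quality in both lists: F, Adim.
That gives 2 common triads.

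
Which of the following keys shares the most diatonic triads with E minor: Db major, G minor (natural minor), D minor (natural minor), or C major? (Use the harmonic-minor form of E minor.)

C major

Triads of E minor (harmonic minor): E minor (i), F# diminished (ii°), G augmented (III+), A minor (iv), B major (V), C major (VI), D# diminished (vii°).
Db major shares 0: none.
G minor (natural minor) shares 0: none.
D minor (natural minor) shares 2: Am, C.
C major shares 3: Em, Am, C.
The most common triads (3) are shared with C major.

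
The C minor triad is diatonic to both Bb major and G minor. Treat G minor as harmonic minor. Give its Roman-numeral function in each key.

ii in Bb major; iv in G minor

The scale of Bb major is Bb C D Eb F G A; C is degree 2, and the triad built there (C-Eb-G) is minor, so it is ii.
The scale of G minor (harmonic minor) is G A Bb C D Eb F#; C is degree 4, and the triad built there (C-Eb-G) is minor, so it is iv.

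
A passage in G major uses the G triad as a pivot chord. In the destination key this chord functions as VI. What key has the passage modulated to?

The numeral VI denotes a major triad on scale degree 6. With G on degree 6, the tonic of the new key is B.
Degree 6 carries a major triad in minor keys, so the destination is B minor.
Check: the diatonic triads of B minor (natural minor) are Bm (i), C♯dim (ii°), D (III), Em (iv), F♯m (v), G (VI), A (VII) — G is indeed VI.

B minor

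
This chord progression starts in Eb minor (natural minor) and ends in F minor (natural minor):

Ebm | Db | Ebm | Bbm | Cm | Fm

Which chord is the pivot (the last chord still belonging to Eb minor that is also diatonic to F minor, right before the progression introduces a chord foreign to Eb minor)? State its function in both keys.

Bbm — v in Eb minor, iv in F minor

Chords diatonic to Eb minor: Ebm, Fdim, Gb, Abm, Bbm, Cb, Db.
Reading the progression, the first chord not in that set is Cm, so the modulation leaves Eb minor there.
The chord immediately before Cm is Bbm, which is diatonic to both keys: v in Eb minor and iv in F minor.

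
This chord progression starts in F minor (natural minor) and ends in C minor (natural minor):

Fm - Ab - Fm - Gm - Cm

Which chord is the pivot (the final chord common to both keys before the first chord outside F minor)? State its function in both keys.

Fm — i in F minor, iv in C minor

Chords diatonic to F minor: Fm, Gdim, Ab, Bbm, Cm, Db, Eb.
Reading the progression, the first chord not in that set is Gm, so the modulation leaves F minor there.
The chord immediately before Gm is Fm, which is diatonic to both keys: i in F minor and iv in C minor.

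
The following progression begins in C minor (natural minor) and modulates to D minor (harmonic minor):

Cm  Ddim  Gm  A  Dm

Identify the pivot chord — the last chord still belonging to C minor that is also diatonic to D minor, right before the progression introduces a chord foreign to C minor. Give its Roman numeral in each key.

Gm — v in C minor, iv in D minor

Chords diatonic to C minor: Cm, Ddim, Eb, Fm, Gm, Ab, Bb.
Reading the progression, the first chord not in that set is A, so the modulation leaves C minor there.
The chord immediately before A is Gm, which is diatonic to both keys: v in C minor and iv in D minor.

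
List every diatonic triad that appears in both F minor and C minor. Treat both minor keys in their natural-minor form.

Fm, A♭, Cm, E♭

Triads in F minor (natural minor): F minor (i), G diminished (ii°), A♭ major (III), B♭ minor (iv), C minor (v), D♭ major (VI), E♭ major (VII).
Triads in C minor (natural minor): C minor (i), D diminished (ii°), E♭ major (III), F minor (iv), G minor (v), A♭ major (VI), B♭ major (VII).
Shared triads with their functions: F minor (i in F minor, iv in C minor); A♭ major (III in F minor, VI in C minor); C minor (v in F minor, i in C minor); E♭ major (VII in F minor, III in C minor).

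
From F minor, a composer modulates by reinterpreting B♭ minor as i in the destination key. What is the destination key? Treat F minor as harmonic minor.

The numeral i denotes a minor triad on scale degree 1. With B♭ on degree 1, the tonic of the new key is B♭.
Degree 1 carries a minor triad in minor keys, so the destination is B♭ minor.
Check: the diatonic triads of B♭ minor (natural minor) are B♭m (i), Cdim (ii°), D♭ (III), E♭m (iv), Fm (v), G♭ (VI), A♭ (VII) — B♭ minor is indeed i.

B♭ minor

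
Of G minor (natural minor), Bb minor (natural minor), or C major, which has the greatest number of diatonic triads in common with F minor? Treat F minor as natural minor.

Triads of F minor (natural minor): Fm (i), Gdim (ii°), Ab (III), Bbm (iv), Cm (v), Db (VI), Eb (VII).
G minor (natural minor) shares 2: Cm, Eb.
Bb minor (natural minor) shares 4: Fm, Ab, Bbm, Db.
C major shares 0: none.
The most common triads (4) are shared with Bb minor.

Bb minor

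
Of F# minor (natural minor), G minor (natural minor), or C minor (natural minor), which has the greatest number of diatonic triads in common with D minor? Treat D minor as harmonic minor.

Triads of D minor (harmonic minor): D minor (i), E diminished (ii°), F augmented (III+), G minor (iv), A major (V), Bb major (VI), C# diminished (vii°).
F# minor (natural minor) shares 1: A.
G minor (natural minor) shares 3: Dm, Gm, Bb.
C minor (natural minor) shares 2: Gm, Bb.
The most common triads (3) are shared with G minor.

G minor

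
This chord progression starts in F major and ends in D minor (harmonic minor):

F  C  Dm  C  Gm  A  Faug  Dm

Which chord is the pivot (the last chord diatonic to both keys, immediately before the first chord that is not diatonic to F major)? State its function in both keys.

Gm — ii in F major, iv in D minor

Chords diatonic to F major: F, Gm, Am, Bb, C, Dm, Edim.
Reading the progression, the first chord not in that set is A, so the modulation leaves F major there.
The chord immediately before A is Gm, which is diatonic to both keys: ii in F major and iv in D minor.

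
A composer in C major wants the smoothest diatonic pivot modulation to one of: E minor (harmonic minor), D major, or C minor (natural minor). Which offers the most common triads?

Triads of C major: C (I), Dm (ii), Em (iii), F (IV), G (V), Am (vi), Bdim (vii°).
E minor (harmonic minor) shares 3: C, Em, Am.
D major shares 2: Em, G.
C minor (natural minor) shares 0: none.
The most common triads (3) are shared with E minor.

E minor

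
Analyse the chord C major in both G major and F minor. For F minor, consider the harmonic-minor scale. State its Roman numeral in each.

The scale of G major is G A B C D E F#; C is degree 4, and the triad built there (C-E-G) is major, so it is IV.
The scale of F minor (harmonic minor) is F G Ab Bb C Db E; C is degree 5, and the triad built there (C-E-G) is major, so it is V.

IV in G major; V in F minor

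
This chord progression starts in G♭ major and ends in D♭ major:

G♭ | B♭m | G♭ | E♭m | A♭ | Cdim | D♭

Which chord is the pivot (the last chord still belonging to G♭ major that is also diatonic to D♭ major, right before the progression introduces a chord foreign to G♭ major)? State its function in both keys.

Chords diatonic to G♭ major: G♭, A♭m, B♭m, C♭, D♭, E♭m, Fdim.
Reading the progression, the first chord not in that set is A♭, so the modulation leaves G♭ major there.
The chord immediately before A♭ is E♭m, which is diatonic to both keys: vi in G♭ major and ii in D♭ major.

E♭m — vi in G♭ major, ii in D♭ major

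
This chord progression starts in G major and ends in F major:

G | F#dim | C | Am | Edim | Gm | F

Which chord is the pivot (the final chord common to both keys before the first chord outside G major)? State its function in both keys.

Chords diatonic to G major: G, Am, Bm, C, D, Em, F#dim.
Reading the progression, the first chord not in that set is Edim, so the modulation leaves G major there.
The chord immediately before Edim is Am, which is diatonic to both keys: ii in G major and iii in F major.

Am — ii in G major, iii in F major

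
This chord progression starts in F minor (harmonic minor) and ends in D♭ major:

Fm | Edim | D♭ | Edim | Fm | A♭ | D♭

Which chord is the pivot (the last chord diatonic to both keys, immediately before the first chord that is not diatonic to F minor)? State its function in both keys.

Chords diatonic to F minor: Fm, Gdim, A♭aug, B♭m, C, D♭, Edim.
Reading the progression, the first chord not in that set is A♭, so the modulation leaves F minor there.
The chord immediately before A♭ is Fm, which is diatonic to both keys: i in F minor and iii in D♭ major.

Fm — i in F minor, iii in D♭ major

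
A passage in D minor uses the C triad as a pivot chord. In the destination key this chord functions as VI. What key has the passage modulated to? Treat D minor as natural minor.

The numeral VI denotes a major triad on scale degree 6. With C on degree 6, the tonic of the new key is E.
Degree 6 carries a major triad in minor keys, so the destination is E minor.
Check: the diatonic triads of E minor (natural minor) are Em (i), F#dim (ii°), G (III), Am (iv), Bm (v), C (VI), D (VII) — C is indeed VI.

E minor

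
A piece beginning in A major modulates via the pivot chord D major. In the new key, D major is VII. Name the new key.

E minor

The numeral VII denotes a major triad on scale degree 7. With D on degree 7, the tonic of the new key is E.
Degree 7 carries a major triad in natural-minor keys, so the destination is E minor.
Check: the diatonic triads of E minor (natural minor) are Em (i), F#dim (ii°), G (III), Am (iv), Bm (v), C (VI), D (VII) — D major is indeed VII.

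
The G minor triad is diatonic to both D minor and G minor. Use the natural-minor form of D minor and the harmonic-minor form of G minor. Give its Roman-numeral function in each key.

iv in D minor; i in G minor

The scale of D minor (natural minor) is D E F G A B♭ C; G is degree 4, and the triad built there (G-B♭-D) is minor, so it is iv.
The scale of G minor (harmonic minor) is G A B♭ C D E♭ F♯; G is degree 1, and the triad built there (G-B♭-D) is minor, so it is i.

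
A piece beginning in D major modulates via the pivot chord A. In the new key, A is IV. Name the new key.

The numeral IV denotes a major triad on scale degree 4. With A on degree 4, the tonic of the new key is E.
Degree 4 carries a major triad in major keys, so the destination is E major.
Check: the diatonic triads of E major are E (I), F♯m (ii), G♯m (iii), A (IV), B (V), C♯m (vi), D♯dim (vii°) — A is indeed IV.

E major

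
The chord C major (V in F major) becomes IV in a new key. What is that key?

G major

The numeral IV denotes a major triad on scale degree 4. With C on degree 4, the tonic of the new key is G.
Degree 4 carries a major triad in major keys, so the destination is G major.
Check: the diatonic triads of G major are G (I), Am (ii), Bm (iii), C (IV), D (V), Em (vi), F#dim (vii°) — C major is indeed IV.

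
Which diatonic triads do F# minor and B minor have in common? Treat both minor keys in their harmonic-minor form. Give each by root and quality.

Triads in F# minor (harmonic minor): F#m (i), G#dim (ii°), Aaug (III+), Bm (iv), C# (V), D (VI), E#dim (vii°).
Triads in B minor (harmonic minor): Bm (i), C#dim (ii°), Daug (III+), Em (iv), F# (V), G (VI), A#dim (vii°).
Shared triads with their functions: Bm (iv in F# minor, i in B minor).

Bm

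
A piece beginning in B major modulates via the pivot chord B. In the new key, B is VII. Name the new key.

C# minor

The numeral VII denotes a major triad on scale degree 7. With B on degree 7, the tonic of the new key is C#.
Degree 7 carries a major triad in natural-minor keys, so the destination is C# minor.
Check: the diatonic triads of C# minor (natural minor) are C#m (i), D#dim (ii°), E (III), F#m (iv), G#m (v), A (VI), B (VII) — B is indeed VII.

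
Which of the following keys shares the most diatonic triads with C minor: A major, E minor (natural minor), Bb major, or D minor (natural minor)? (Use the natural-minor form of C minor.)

Bb major

Triads of C minor (natural minor): Cm (i), Ddim (ii°), Eb (III), Fm (iv), Gm (v), Ab (VI), Bb (VII).
A major shares 0: none.
E minor (natural minor) shares 0: none.
Bb major shares 4: Cm, Eb, Gm, Bb.
D minor (natural minor) shares 2: Gm, Bb.
The most common triads (4) are shared with Bb major.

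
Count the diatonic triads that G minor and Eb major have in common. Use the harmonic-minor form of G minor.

3

Diatonic triads of G minor (harmonic minor): Gm (i), Adim (ii°), Bbaug (III+), Cm (iv), D (V), Eb (VI), F#dim (vii°).
Diatonic triads of Eb major: Eb (I), Fm (ii), Gm (iii), Ab (IV), Bb (V), Cm (vi), Ddim (vii°).
Matching root and quality in both lists: Gm, Cm, Eb.
That gives 3 common triads.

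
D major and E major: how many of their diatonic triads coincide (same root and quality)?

2

Diatonic triads of D major: D major (I), E minor (ii), F# minor (iii), G major (IV), A major (V), B minor (vi), C# diminished (vii°).
Diatonic triads of E major: E major (I), F# minor (ii), G# minor (iii), A major (IV), B major (V), C# minor (vi), D# diminished (vii°).
Matching root and quality in both lists: F# minor, A major.
That gives 2 common triads.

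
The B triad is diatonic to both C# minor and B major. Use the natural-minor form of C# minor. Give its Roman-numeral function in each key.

VII in C# minor; I in B major

The scale of C# minor (natural minor) is C# D# E F# G# A B; B is degree 7, and the triad built there (B-D#-F#) is major, so it is VII.
The scale of B major is B C# D# E F# G# A#; B is degree 1, and the triad built there (B-D#-F#) is major, so it is I.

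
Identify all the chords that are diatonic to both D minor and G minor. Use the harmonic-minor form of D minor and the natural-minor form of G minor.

Dm, Gm, Bb

Triads in D minor (harmonic minor): Dm (i), Edim (ii°), Faug (III+), Gm (iv), A (V), Bb (VI), C#dim (vii°).
Triads in G minor (natural minor): Gm (i), Adim (ii°), Bb (III), Cm (iv), Dm (v), Eb (VI), F (VII).
Shared triads with their functions: Dm (i in D minor, v in G minor); Gm (iv in D minor, i in G minor); Bb (VI in D minor, III in G minor).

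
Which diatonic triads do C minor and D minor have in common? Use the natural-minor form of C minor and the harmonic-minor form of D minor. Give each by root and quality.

Triads in C minor (natural minor): C minor (i), D diminished (ii°), Eb major (III), F minor (iv), G minor (v), Ab major (VI), Bb major (VII).
Triads in D minor (harmonic minor): D minor (i), E diminished (ii°), F augmented (III+), G minor (iv), A major (V), Bb major (VI), C# diminished (vii°).
Shared triads with their functions: G minor (v in C minor, iv in D minor); Bb major (VII in C minor, VI in D minor).

Gm, Bb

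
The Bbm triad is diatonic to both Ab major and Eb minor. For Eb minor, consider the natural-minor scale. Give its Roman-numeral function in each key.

The scale of Ab major is Ab Bb C Db Eb F G; Bb is degree 2, and the triad built there (Bb-Db-F) is minor, so it is ii.
The scale of Eb minor (natural minor) is Eb F Gb Ab Bb Cb Db; Bb is degree 5, and the triad built there (Bb-Db-F) is minor, so it is v.

ii in Ab major; v in Eb minor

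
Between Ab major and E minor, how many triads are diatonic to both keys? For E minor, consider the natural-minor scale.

0

Diatonic triads of Ab major: Ab (I), Bbm (ii), Cm (iii), Db (IV), Eb (V), Fm (vi), Gdim (vii°).
Diatonic triads of E minor (natural minor): Em (i), F#dim (ii°), G (III), Am (iv), Bm (v), C (VI), D (VII).
No triad has the same root and quality in both keys.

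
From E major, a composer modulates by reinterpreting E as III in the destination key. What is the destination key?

The numeral III denotes a major triad on scale degree 3. With E on degree 3, the tonic of the new key is C#.
Degree 3 carries a major triad in natural-minor keys, so the destination is C# minor.
Check: the diatonic triads of C# minor (natural minor) are C#m (i), D#dim (ii°), E (III), F#m (iv), G#m (v), A (VI), B (VII) — E is indeed III.

C# minor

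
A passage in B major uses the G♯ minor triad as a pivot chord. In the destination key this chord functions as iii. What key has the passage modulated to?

E major

The numeral iii denotes a minor triad on scale degree 3. With G♯ on degree 3, the tonic of the new key is E.
Degree 3 carries a minor triad in major keys, so the destination is E major.
Check: the diatonic triads of E major are E (I), F♯m (ii), G♯m (iii), A (IV), B (V), C♯m (vi), D♯dim (vii°) — G♯ minor is indeed iii.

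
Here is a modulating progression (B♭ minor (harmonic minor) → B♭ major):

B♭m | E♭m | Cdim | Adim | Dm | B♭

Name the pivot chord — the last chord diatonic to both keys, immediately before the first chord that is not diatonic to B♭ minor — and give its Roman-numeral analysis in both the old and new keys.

Adim — vii° in B♭ minor, vii° in B♭ major

Chords diatonic to B♭ minor: B♭m, Cdim, D♭aug, E♭m, F, G♭, Adim.
Reading the progression, the first chord not in that set is Dm, so the modulation leaves B♭ minor there.
The chord immediately before Dm is Adim, which is diatonic to both keys: vii° in B♭ minor and vii° in B♭ major.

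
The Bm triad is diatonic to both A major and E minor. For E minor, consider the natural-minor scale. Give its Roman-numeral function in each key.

ii in A major; v in E minor

The scale of A major is A B C# D E F# G#; B is degree 2, and the triad built there (B-D-F#) is minor, so it is ii.
The scale of E minor (natural minor) is E F# G A B C D; B is degree 5, and the triad built there (B-D-F#) is minor, so it is v.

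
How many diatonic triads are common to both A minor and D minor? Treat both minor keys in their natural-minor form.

Diatonic triads of A minor (natural minor): Am (i), Bdim (ii°), C (III), Dm (iv), Em (v), F (VI), G (VII).
Diatonic triads of D minor (natural minor): Dm (i), Edim (ii°), F (III), Gm (iv), Am (v), Bb (VI), C (VII).
Matching root and quality in both lists: Am, C, Dm, F.
That gives 4 common triads.

4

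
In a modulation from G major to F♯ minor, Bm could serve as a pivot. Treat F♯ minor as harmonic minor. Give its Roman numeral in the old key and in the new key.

iii in G major; iv in F♯ minor

The scale of G major is G A B C D E F♯; B is degree 3, and the triad built there (B-D-F♯) is minor, so it is iii.
The scale of F♯ minor (harmonic minor) is F♯ G♯ A B C♯ D E♯; B is degree 4, and the triad built there (B-D-F♯) is minor, so it is iv.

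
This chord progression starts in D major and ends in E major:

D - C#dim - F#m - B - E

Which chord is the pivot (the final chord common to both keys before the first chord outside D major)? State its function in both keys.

Chords diatonic to D major: D, Em, F#m, G, A, Bm, C#dim.
Reading the progression, the first chord not in that set is B, so the modulation leaves D major there.
The chord immediately before B is F#m, which is diatonic to both keys: iii in D major and ii in E major.

F#m — iii in D major, ii in E major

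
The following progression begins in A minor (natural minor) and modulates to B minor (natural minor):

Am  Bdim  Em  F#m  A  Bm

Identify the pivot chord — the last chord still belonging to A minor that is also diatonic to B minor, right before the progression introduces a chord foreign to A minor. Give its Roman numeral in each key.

Chords diatonic to A minor: Am, Bdim, C, Dm, Em, F, G.
Reading the progression, the first chord not in that set is F#m, so the modulation leaves A minor there.
The chord immediately before F#m is Em, which is diatonic to both keys: v in A minor and iv in B minor.

Em — v in A minor, iv in B minor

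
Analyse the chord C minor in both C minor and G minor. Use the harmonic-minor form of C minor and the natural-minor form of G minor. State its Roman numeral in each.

i in C minor; iv in G minor

The scale of C minor (harmonic minor) is C D Eb F G Ab B; C is degree 1, and the triad built there (C-Eb-G) is minor, so it is i.
The scale of G minor (natural minor) is G A Bb C D Eb F; C is degree 4, and the triad built there (C-Eb-G) is minor, so it is iv.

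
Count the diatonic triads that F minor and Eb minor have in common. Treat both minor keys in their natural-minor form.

Diatonic triads of F minor (natural minor): Fm (i), Gdim (ii°), Ab (III), Bbm (iv), Cm (v), Db (VI), Eb (VII).
Diatonic triads of Eb minor (natural minor): Ebm (i), Fdim (ii°), Gb (III), Abm (iv), Bbm (v), Cb (VI), Db (VII).
Matching root and quality in both lists: Bbm, Db.
That gives 2 common triads.

2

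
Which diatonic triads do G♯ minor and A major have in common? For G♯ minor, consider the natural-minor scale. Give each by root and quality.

Triads in G♯ minor (natural minor): G♯m (i), A♯dim (ii°), B (III), C♯m (iv), D♯m (v), E (VI), F♯ (VII).
Triads in A major: A (I), Bm (ii), C♯m (iii), D (IV), E (V), F♯m (vi), G♯dim (vii°).
Shared triads with their functions: C♯m (iv in G♯ minor, iii in A major); E (VI in G♯ minor, V in A major).

C♯m, E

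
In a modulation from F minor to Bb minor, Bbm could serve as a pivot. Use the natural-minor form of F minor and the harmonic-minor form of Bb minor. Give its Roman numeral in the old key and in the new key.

The scale of F minor (natural minor) is F G Ab Bb C Db Eb; Bb is degree 4, and the triad built there (Bb-Db-F) is minor, so it is iv.
The scale of Bb minor (harmonic minor) is Bb C Db Eb F Gb A; Bb is degree 1, and the triad built there (Bb-Db-F) is minor, so it is i.

iv in F minor; i in Bb minor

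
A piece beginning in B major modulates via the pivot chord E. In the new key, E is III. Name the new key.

The numeral III denotes a major triad on scale degree 3. With E on degree 3, the tonic of the new key is C#.
Degree 3 carries a major triad in natural-minor keys, so the destination is C# minor.
Check: the diatonic triads of C# minor (natural minor) are C#m (i), D#dim (ii°), E (III), F#m (iv), G#m (v), A (VI), B (VII) — E is indeed III.

C# minor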